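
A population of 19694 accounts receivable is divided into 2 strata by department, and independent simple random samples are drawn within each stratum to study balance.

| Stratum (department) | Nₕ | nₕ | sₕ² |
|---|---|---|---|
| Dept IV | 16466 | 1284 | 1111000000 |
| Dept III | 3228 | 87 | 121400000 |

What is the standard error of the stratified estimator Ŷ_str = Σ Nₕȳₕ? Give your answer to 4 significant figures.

1.518 × 10^7

Var(Ŷ_str) = Σₕ Nₕ²(1 − fₕ)sₕ²/nₕ.
Dept IV: 16466²·(1 − 1284/16466)·1111000000/1284 = 2.1630479 × 10^14.
Dept III: 3228²·(1 − 87/3228)·121400000/87 = 1.414819 × 10^13.
Sum = 2.3045298 × 10^14.
SE = √(2.3045298 × 10^14) = 1.518 × 10^7.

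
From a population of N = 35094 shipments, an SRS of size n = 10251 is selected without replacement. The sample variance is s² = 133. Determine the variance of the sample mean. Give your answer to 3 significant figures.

Under SRS without replacement, Var(ȳ) = (1 − f)·s²/n with f = n/N = 10251/35094 = 0.29210121.
Var(ȳ) = (1 − 0.29210121)·133/10251 = 0.70789879·0.012974344 = 0.0091845223.

0.00918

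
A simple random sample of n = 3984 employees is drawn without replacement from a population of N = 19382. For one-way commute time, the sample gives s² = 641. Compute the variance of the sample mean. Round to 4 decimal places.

Under SRS without replacement, Var(ȳ) = (1 − f)·s²/n with f = n/N = 3984/19382 = 0.20555154.
Var(ȳ) = (1 − 0.20555154)·641/3984 = 0.79444846·0.16089357 = 0.12782165.

0.1278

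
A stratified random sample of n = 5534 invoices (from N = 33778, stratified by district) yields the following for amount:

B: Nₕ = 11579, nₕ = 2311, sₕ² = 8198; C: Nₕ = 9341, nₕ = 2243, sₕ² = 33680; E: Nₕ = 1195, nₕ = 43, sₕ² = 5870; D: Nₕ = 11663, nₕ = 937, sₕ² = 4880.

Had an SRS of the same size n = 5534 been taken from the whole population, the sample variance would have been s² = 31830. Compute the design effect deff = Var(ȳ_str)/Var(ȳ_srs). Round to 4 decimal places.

0.4038

Var(ȳ_str) = Σ Wₕ²(1−fₕ)sₕ²/nₕ with Wₕ = Nₕ/33778:
  B: (11579/33778)²·(1−2311/11579)·8198/2311 = 0.33365465
  C: (9341/33778)²·(1−2243/9341)·33680/2243 = 0.87257811
  E: (1195/33778)²·(1−43/1195)·5870/43 = 0.16471083
  D: (11663/33778)²·(1−937/11663)·4880/937 = 0.57103199
  → Var(ȳ_str) = 1.9419756.
Var(ȳ_srs) = (1 − 5534/33778)·31830/5534 = 4.8093873.
deff = 1.9419756 / 4.8093873 = 0.4038.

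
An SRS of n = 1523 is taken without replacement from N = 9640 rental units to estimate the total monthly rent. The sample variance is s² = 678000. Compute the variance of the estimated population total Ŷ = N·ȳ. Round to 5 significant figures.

Var(Ŷ) = N²·Var(ȳ) = N²·(1 − n/N)·s²/n.
f = 1523/9640 = 0.15798755; Var(ȳ) = 0.84201245·678000/1523 = 374.84205.
Var(Ŷ) = 9640² · 374.84205 = 3.4833922 × 10^10.

3.4834 × 10^10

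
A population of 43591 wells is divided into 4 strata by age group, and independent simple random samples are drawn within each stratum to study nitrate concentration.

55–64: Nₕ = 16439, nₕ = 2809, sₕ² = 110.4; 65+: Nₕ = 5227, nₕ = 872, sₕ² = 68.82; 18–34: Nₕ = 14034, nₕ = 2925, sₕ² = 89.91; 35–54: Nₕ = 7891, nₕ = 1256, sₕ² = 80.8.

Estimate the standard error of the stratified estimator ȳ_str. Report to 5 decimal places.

Var(ȳ_str) = Σₕ Wₕ²(1 − fₕ)sₕ²/nₕ with Wₕ = Nₕ/N, N = 43591.
55–64: Wₕ = 0.37711913; term = 0.37711913²·(1 − 0.17087414)·110.4/2809 = 0.004634415.
65+: Wₕ = 0.11991007; term = 0.11991007²·(1 − 0.16682610)·68.82/872 = 9.454644 × 10^-4.
18–34: Wₕ = 0.32194719; term = 0.32194719²·(1 − 0.20842240)·89.91/2925 = 0.002521999.
35–54: Wₕ = 0.18102361; term = 0.18102361²·(1 − 0.15916867)·80.8/1256 = 0.0017725603.
Sum = 0.0098744387.
SE = √(0.0098744387) = 0.09937.

0.09937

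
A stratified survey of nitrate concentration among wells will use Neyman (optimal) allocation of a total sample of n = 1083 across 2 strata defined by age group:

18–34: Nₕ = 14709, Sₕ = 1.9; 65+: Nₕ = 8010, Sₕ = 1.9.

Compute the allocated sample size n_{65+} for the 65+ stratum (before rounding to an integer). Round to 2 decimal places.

381.83

Neyman allocation: nₕ = n·NₕSₕ / Σⱼ NⱼSⱼ.
Σ NⱼSⱼ = 14709·1.9 + 8010·1.9 = 43166.1.
n_{65+} = 1083·8010·1.9 / 43166.1 = 381.83.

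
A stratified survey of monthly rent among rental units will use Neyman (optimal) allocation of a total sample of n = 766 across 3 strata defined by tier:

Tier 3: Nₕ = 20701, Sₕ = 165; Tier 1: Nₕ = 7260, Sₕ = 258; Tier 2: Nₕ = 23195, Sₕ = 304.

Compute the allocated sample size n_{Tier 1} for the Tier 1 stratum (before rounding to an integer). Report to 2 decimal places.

116.27

Neyman allocation: nₕ = n·NₕSₕ / Σⱼ NⱼSⱼ.
Σ NⱼSⱼ = 20701·165 + 7260·258 + 23195·304 = 1.2340025 × 10^7.
n_{Tier 1} = 766·7260·258 / (1.2340025 × 10^7) = 116.27.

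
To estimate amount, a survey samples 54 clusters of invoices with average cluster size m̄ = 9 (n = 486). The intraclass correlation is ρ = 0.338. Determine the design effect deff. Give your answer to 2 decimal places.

deff = 1 + (9 − 1)·0.338 = 1 + 2.704 = 3.704.

3.70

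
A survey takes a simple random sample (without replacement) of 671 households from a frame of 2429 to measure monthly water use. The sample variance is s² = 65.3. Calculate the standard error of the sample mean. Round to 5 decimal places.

0.26539

Under SRS without replacement, Var(ȳ) = (1 − f)·s²/n with f = n/N = 671/2429 = 0.27624537.
Var(ȳ) = (1 − 0.27624537)·65.3/671 = 0.72375463·0.097317437 = 0.070433946.
SE(ȳ) = √(0.070433946) = 0.26539.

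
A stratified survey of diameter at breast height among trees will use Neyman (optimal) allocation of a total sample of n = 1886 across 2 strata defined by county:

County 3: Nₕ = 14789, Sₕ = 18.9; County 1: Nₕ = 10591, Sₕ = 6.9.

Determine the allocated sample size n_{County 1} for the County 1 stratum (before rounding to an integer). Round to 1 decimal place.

390.9

Neyman allocation: nₕ = n·NₕSₕ / Σⱼ NⱼSⱼ.
Σ NⱼSⱼ = 14789·18.9 + 10591·6.9 = 352590.
n_{County 1} = 1886·10591·6.9 / 352590 = 390.9.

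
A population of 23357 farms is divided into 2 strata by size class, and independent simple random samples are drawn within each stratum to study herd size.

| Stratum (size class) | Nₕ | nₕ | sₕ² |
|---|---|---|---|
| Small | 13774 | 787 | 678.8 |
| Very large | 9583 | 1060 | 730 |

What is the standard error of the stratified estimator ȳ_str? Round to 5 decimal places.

Var(ȳ_str) = Σₕ Wₕ²(1 − fₕ)sₕ²/nₕ with Wₕ = Nₕ/N, N = 23357.
Small: Wₕ = 0.58971615; term = 0.58971615²·(1 − 0.05713663)·678.8/787 = 0.28281465.
Very large: Wₕ = 0.41028385; term = 0.41028385²·(1 − 0.11061254)·730/1060 = 0.10310432.
Sum = 0.38591897.
SE = √(0.38591897) = 0.62122.

0.62122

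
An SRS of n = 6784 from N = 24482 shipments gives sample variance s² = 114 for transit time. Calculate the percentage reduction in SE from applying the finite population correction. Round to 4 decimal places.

f = n/N = 6784/24482 = 0.27710154.
SE_no-fpc = √(s²/n) = 0.12963119; SE_fpc = √((1−f)s²/n) = 0.11021689.
Ratio = √(1−f) = 0.85023435. Reduction = 100·(1 − 0.85023435) = 14.9766%.

14.9766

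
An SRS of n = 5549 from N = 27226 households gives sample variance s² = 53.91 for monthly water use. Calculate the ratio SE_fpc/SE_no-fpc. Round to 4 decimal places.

0.8923

f = n/N = 5549/27226 = 0.20381253.
SE_no-fpc = √(s²/n) = 0.098566039; SE_fpc = √((1−f)s²/n) = 0.087949823.
Ratio = √(1−f) = 0.89229338.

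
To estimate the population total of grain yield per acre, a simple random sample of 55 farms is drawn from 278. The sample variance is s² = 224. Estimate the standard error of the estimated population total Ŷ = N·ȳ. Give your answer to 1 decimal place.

Var(Ŷ) = N²·Var(ȳ) = N²·(1 − n/N)·s²/n.
f = 55/278 = 0.19784173; Var(ȳ) = 0.80215827·224/55 = 3.2669719.
Var(Ŷ) = 278² · 3.2669719 = 252484.66.
SE(Ŷ) = √(252484.66) = 502.5.

502.5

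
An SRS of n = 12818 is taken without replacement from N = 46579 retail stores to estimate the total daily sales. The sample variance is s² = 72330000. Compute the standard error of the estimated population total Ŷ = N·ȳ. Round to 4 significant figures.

2.979 × 10^6

Var(Ŷ) = N²·Var(ȳ) = N²·(1 − n/N)·s²/n.
f = 12818/46579 = 0.27518839; Var(ȳ) = 0.72481161·72330000/12818 = 4090.0003.
Var(Ŷ) = 46579² · 4090.0003 = 8.8736779 × 10^12.
SE(Ŷ) = √(8.8736779 × 10^12) = 2.979 × 10^6.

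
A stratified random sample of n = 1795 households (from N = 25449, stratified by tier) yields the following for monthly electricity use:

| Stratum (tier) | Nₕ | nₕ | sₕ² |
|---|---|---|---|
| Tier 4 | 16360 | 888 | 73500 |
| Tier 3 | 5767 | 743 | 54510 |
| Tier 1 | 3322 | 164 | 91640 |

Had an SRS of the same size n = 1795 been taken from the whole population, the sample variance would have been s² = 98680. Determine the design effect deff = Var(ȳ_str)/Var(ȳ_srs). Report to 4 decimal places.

Var(ȳ_str) = Σ Wₕ²(1−fₕ)sₕ²/nₕ with Wₕ = Nₕ/25449:
  Tier 4: (16360/25449)²·(1−888/16360)·73500/888 = 32.349136
  Tier 3: (5767/25449)²·(1−743/5767)·54510/743 = 3.2820524
  Tier 1: (3322/25449)²·(1−164/3322)·91640/164 = 9.0513122
  → Var(ȳ_str) = 44.682501.
Var(ȳ_srs) = (1 − 1795/25449)·98680/1795 = 51.097371.
deff = 44.682501 / 51.097371 = 0.8745.

0.8745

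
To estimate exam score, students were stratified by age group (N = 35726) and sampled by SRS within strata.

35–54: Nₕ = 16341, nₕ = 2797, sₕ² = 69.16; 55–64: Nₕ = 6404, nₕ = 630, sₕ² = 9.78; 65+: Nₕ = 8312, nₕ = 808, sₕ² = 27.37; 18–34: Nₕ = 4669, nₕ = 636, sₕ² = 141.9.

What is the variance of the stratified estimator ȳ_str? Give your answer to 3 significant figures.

0.00968

Var(ȳ_str) = Σₕ Wₕ²(1 − fₕ)sₕ²/nₕ with Wₕ = Nₕ/N, N = 35726.
35–54: Wₕ = 0.45739797; term = 0.45739797²·(1 − 0.17116456)·69.16/2797 = 0.0042876498.
55–64: Wₕ = 0.17925320; term = 0.17925320²·(1 − 0.09837601)·9.78/630 = 4.4973597 × 10^-4.
65+: Wₕ = 0.23265969; term = 0.23265969²·(1 − 0.09720885)·27.37/808 = 0.0016553621.
18–34: Wₕ = 0.13068913; term = 0.13068913²·(1 − 0.13621761)·141.9/636 = 0.0032916116.
Sum = 0.0096843595.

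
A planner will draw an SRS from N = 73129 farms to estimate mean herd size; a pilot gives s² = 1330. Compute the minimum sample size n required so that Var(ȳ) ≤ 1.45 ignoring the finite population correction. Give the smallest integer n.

Without fpc, n₀ = s²/D = 1330/1.45 = 917.2414.
Rounding up, n = 918.

918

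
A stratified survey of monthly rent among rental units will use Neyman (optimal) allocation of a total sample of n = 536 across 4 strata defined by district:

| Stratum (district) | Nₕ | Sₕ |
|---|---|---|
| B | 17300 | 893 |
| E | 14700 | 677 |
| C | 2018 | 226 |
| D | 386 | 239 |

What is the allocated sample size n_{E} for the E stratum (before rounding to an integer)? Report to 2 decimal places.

205.56

Neyman allocation: nₕ = n·NₕSₕ / Σⱼ NⱼSⱼ.
Σ NⱼSⱼ = 17300·893 + 14700·677 + 2018·226 + 386·239 = 2.5949122 × 10^7.
n_{E} = 536·14700·677 / (2.5949122 × 10^7) = 205.56.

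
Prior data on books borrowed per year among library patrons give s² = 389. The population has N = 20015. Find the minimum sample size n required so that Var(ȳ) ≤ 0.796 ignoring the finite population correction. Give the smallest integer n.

Without fpc, n₀ = s²/D = 389/0.796 = 488.6935.
Rounding up, n = 489.

489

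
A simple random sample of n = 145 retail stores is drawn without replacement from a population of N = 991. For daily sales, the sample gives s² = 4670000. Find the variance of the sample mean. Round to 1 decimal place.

27494.5

Under SRS without replacement, Var(ȳ) = (1 − f)·s²/n with f = n/N = 145/991 = 0.14631685.
Var(ȳ) = (1 − 0.14631685)·4670000/145 = 0.85368315·32206.897 = 27494.485.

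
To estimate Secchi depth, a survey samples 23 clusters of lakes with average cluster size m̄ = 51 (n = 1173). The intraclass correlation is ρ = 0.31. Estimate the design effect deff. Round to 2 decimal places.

deff = 1 + (51 − 1)·0.31 = 1 + 15.5 = 16.5.

16.50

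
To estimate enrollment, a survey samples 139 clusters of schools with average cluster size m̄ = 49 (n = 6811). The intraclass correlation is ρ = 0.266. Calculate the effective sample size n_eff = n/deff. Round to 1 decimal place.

deff = 1 + (49 − 1)·0.266 = 1 + 12.768 = 13.768.
n_eff = 6811 / 13.768 = 494.7.

494.7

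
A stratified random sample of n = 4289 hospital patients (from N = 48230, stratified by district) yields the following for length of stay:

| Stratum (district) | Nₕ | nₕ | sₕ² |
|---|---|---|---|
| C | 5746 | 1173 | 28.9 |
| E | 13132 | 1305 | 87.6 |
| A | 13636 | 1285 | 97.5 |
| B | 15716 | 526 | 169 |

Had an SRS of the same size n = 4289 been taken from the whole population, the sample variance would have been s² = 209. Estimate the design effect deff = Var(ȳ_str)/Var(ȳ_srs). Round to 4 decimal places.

0.9737

Var(ȳ_str) = Σ Wₕ²(1−fₕ)sₕ²/nₕ with Wₕ = Nₕ/48230:
  C: (5746/48230)²·(1−1173/5746)·28.9/1173 = 2.7831213 × 10^-4
  E: (13132/48230)²·(1−1305/13132)·87.6/1305 = 0.0044819246
  A: (13636/48230)²·(1−1285/13636)·97.5/1285 = 0.0054935879
  B: (15716/48230)²·(1−526/15716)·169/526 = 0.03297359
  → Var(ȳ_str) = 0.043227415.
Var(ȳ_srs) = (1 − 4289/48230)·209/4289 = 0.044395905.
deff = 0.043227415 / 0.044395905 = 0.9737.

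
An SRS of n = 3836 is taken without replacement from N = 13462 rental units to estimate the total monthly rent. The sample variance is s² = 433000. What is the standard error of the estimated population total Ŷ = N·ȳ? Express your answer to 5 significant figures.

120940

Var(Ŷ) = N²·Var(ȳ) = N²·(1 − n/N)·s²/n.
f = 3836/13462 = 0.28495023; Var(ȳ) = 0.71504977·433000/3836 = 80.713386.
Var(Ŷ) = 13462² · 80.713386 = 1.4627319 × 10^10.
SE(Ŷ) = √(1.4627319 × 10^10) = 120940.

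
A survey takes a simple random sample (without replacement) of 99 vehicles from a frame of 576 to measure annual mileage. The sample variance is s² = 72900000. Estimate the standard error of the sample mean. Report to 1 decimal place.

Under SRS without replacement, Var(ȳ) = (1 − f)·s²/n with f = n/N = 99/576 = 0.17187500.
Var(ȳ) = (1 − 0.17187500)·72900000/99 = 0.82812500·736363.64 = 609801.14.
SE(ȳ) = √(609801.14) = 780.9.

780.9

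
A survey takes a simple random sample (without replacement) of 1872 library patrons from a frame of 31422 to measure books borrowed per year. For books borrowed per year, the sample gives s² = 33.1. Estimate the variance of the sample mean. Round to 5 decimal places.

0.01663

Under SRS without replacement, Var(ȳ) = (1 − f)·s²/n with f = n/N = 1872/31422 = 0.05957609.
Var(ȳ) = (1 − 0.05957609)·33.1/1872 = 0.94042391·0.017681624 = 0.016628222.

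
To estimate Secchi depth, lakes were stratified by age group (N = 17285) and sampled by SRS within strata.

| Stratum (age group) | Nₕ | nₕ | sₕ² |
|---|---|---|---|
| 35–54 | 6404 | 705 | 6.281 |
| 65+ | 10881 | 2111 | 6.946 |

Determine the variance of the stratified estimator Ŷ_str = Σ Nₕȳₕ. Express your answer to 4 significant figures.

Var(Ŷ_str) = Σₕ Nₕ²(1 − fₕ)sₕ²/nₕ.
35–54: 6404²·(1 − 705/6404)·6.281/705 = 325154.42.
65+: 10881²·(1 − 2111/10881)·6.946/2111 = 313989.37.
Sum = 639143.79.

639100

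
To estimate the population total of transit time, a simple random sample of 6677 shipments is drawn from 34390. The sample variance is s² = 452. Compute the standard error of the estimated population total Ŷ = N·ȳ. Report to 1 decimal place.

8032.2

Var(Ŷ) = N²·Var(ȳ) = N²·(1 − n/N)·s²/n.
f = 6677/34390 = 0.19415528; Var(ȳ) = 0.80584472·452/6677 = 0.054551717.
Var(Ŷ) = 34390² · 0.054551717 = 6.4516794 × 10^7.
SE(Ŷ) = √(6.4516794 × 10^7) = 8032.2.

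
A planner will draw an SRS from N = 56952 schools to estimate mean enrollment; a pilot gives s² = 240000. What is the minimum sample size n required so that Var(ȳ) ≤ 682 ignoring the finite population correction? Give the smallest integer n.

Without fpc, n₀ = s²/D = 240000/682 = 351.9062.
Rounding up, n = 352.

352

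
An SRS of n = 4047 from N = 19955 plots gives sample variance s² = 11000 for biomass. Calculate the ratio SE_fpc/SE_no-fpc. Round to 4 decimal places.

0.8929

f = n/N = 4047/19955 = 0.20280631.
SE_no-fpc = √(s²/n) = 1.6486548; SE_fpc = √((1−f)s²/n) = 1.4720131.
Ratio = √(1−f) = 0.89285704.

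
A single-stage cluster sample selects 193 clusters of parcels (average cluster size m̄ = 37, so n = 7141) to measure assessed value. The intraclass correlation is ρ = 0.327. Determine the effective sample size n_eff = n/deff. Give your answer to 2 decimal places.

559.11

deff = 1 + (37 − 1)·0.327 = 1 + 11.772 = 12.772.
n_eff = 7141 / 12.772 = 559.11.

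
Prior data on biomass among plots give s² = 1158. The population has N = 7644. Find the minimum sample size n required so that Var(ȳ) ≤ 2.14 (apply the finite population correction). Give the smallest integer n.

506

Without fpc, n₀ = s²/D = 1158/2.14 = 541.1215.
With fpc, (1 − n/N)·s²/n ≤ D requires n ≥ n₀/(1 + n₀/N) = 541.1215/(1 + 541.1215/7644) = 505.3478.
Rounding up, n = 506.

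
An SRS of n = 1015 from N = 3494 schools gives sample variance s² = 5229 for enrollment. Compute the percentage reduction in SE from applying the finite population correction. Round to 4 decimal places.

f = n/N = 1015/3494 = 0.29049800.
SE_no-fpc = √(s²/n) = 2.269741; SE_fpc = √((1−f)s²/n) = 1.9118469.
Ratio = √(1−f) = 0.84231942. Reduction = 100·(1 − 0.84231942) = 15.7681%.

15.7681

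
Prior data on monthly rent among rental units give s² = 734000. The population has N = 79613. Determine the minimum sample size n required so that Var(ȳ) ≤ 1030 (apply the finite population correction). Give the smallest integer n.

Without fpc, n₀ = s²/D = 734000/1030 = 712.6214.
With fpc, (1 − n/N)·s²/n ≤ D requires n ≥ n₀/(1 + n₀/N) = 712.6214/(1 + 712.6214/79613) = 706.2993.
Rounding up, n = 707.

707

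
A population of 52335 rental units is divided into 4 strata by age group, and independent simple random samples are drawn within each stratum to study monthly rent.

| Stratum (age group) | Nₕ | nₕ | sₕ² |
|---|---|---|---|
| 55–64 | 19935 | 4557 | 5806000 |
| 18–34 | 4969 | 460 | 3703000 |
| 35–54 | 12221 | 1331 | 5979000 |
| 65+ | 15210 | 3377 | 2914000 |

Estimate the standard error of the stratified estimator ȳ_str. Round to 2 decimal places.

21.99

Var(ȳ_str) = Σₕ Wₕ²(1 − fₕ)sₕ²/nₕ with Wₕ = Nₕ/N, N = 52335.
55–64: Wₕ = 0.38091144; term = 0.38091144²·(1 − 0.22859293)·5806000/4557 = 142.60332.
18–34: Wₕ = 0.09494602; term = 0.09494602²·(1 − 0.09257396)·3703000/460 = 65.850739.
35–54: Wₕ = 0.23351486; term = 0.23351486²·(1 − 0.10891089)·5979000/1331 = 218.27333.
65+: Wₕ = 0.29062769; term = 0.29062769²·(1 − 0.22202498)·2914000/3377 = 56.701965.
Sum = 483.42935.
SE = √(483.42935) = 21.99.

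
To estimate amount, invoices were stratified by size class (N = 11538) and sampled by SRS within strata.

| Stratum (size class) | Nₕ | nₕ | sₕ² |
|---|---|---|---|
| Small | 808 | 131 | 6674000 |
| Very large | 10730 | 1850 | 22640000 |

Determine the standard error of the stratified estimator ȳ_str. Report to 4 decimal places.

Var(ȳ_str) = Σₕ Wₕ²(1 − fₕ)sₕ²/nₕ with Wₕ = Nₕ/N, N = 11538.
Small: Wₕ = 0.07002947; term = 0.07002947²·(1 − 0.16212871)·6674000/131 = 209.34079.
Very large: Wₕ = 0.92997053; term = 0.92997053²·(1 − 0.17241379)·22640000/1850 = 8759.036.
Sum = 8968.3768.
SE = √(8968.3768) = 94.7015.

94.7015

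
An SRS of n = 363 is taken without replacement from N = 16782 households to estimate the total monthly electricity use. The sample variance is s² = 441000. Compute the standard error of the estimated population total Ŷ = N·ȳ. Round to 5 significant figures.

Var(Ŷ) = N²·Var(ȳ) = N²·(1 − n/N)·s²/n.
f = 363/16782 = 0.02163032; Var(ȳ) = 0.97836968·441000/363 = 1188.5979.
Var(Ŷ) = 16782² · 1188.5979 = 3.3475139 × 10^11.
SE(Ŷ) = √(3.3475139 × 10^11) = 578580.

578580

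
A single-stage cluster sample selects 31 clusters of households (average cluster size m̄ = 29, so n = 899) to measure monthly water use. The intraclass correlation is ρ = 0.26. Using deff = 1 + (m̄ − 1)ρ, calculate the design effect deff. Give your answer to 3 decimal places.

8.280

deff = 1 + (29 − 1)·0.26 = 1 + 7.28 = 8.28.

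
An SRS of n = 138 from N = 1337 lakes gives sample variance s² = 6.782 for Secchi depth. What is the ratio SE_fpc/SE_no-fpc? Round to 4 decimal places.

0.9470

f = n/N = 138/1337 = 0.10321616.
SE_no-fpc = √(s²/n) = 0.22168655; SE_fpc = √((1−f)s²/n) = 0.20993422.
Ratio = √(1−f) = 0.94698672.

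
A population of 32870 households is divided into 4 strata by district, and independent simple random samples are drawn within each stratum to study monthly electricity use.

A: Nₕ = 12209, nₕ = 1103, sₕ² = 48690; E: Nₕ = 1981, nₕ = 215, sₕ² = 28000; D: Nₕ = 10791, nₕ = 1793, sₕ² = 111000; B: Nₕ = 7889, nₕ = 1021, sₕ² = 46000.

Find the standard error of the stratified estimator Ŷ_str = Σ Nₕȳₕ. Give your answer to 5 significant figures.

Var(Ŷ_str) = Σₕ Nₕ²(1 − fₕ)sₕ²/nₕ.
A: 12209²·(1 − 1103/12209)·48690/1103 = 5.9855219 × 10^9.
E: 1981²·(1 − 215/1981)·28000/215 = 4.5561157 × 10^8.
D: 10791²·(1 − 1793/10791)·111000/1793 = 6.0110504 × 10^9.
B: 7889²·(1 − 1021/7889)·46000/1021 = 2.441093 × 10^9.
Sum = 1.4893277 × 10^10.
SE = √(1.4893277 × 10^10) = 122040.

122040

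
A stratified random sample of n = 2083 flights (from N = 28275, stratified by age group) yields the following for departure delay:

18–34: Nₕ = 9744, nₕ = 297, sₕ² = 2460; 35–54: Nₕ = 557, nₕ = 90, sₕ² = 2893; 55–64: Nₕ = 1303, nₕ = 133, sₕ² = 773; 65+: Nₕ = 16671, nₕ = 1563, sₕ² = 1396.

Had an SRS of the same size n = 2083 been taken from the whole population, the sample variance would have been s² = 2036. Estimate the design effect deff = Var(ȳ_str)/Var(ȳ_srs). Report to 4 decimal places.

1.3879

Var(ȳ_str) = Σ Wₕ²(1−fₕ)sₕ²/nₕ with Wₕ = Nₕ/28275:
  18–34: (9744/28275)²·(1−297/9744)·2460/297 = 0.95368427
  35–54: (557/28275)²·(1−90/557)·2893/90 = 0.010458581
  55–64: (1303/28275)²·(1−133/1303)·773/133 = 0.011082887
  65+: (16671/28275)²·(1−1563/16671)·1396/1563 = 0.28137781
  → Var(ȳ_str) = 1.2566035.
Var(ȳ_srs) = (1 − 2083/28275)·2036/2083 = 0.90542932.
deff = 1.2566035 / 0.90542932 = 1.3879.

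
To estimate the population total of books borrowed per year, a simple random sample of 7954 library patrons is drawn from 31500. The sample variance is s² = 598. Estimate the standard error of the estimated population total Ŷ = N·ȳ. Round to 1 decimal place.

Var(Ŷ) = N²·Var(ȳ) = N²·(1 − n/N)·s²/n.
f = 7954/31500 = 0.25250794; Var(ȳ) = 0.74749206·598/7954 = 0.056198171.
Var(Ŷ) = 31500² · 0.056198171 = 5.5762635 × 10^7.
SE(Ŷ) = √(5.5762635 × 10^7) = 7467.4.

7467.4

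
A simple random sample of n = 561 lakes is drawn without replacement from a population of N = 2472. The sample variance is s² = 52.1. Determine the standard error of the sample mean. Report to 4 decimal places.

0.2679

Under SRS without replacement, Var(ȳ) = (1 − f)·s²/n with f = n/N = 561/2472 = 0.22694175.
Var(ȳ) = (1 − 0.22694175)·52.1/561 = 0.77305825·0.092869875 = 0.071793823.
SE(ȳ) = √(0.071793823) = 0.2679.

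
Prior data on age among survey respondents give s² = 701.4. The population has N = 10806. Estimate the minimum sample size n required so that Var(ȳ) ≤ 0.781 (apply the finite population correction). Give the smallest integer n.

Without fpc, n₀ = s²/D = 701.4/0.781 = 898.0794.
With fpc, (1 − n/N)·s²/n ≤ D requires n ≥ n₀/(1 + n₀/N) = 898.0794/(1 + 898.0794/10806) = 829.1678.
Rounding up, n = 830.

830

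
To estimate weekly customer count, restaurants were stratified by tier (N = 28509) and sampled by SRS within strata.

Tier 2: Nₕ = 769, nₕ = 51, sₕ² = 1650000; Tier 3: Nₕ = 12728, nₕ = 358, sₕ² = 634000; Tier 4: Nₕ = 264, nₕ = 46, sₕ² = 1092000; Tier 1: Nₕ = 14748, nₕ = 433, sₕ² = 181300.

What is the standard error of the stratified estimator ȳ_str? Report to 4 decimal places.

21.8055

Var(ȳ_str) = Σₕ Wₕ²(1 − fₕ)sₕ²/nₕ with Wₕ = Nₕ/N, N = 28509.
Tier 2: Wₕ = 0.02697394; term = 0.02697394²·(1 − 0.06631990)·1650000/51 = 21.978628.
Tier 3: Wₕ = 0.44645551; term = 0.44645551²·(1 − 0.02812696)·634000/358 = 343.06162.
Tier 4: Wₕ = 0.00926023; term = 0.00926023²·(1 − 0.17424242)·1092000/46 = 1.680975.
Tier 1: Wₕ = 0.51731032; term = 0.51731032²·(1 − 0.02935991)·181300/433 = 108.76031.
Sum = 475.48153.
SE = √(475.48153) = 21.8055.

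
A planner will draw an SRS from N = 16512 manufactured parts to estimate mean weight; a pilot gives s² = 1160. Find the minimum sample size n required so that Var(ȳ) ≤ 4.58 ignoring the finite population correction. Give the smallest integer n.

254

Without fpc, n₀ = s²/D = 1160/4.58 = 253.2751.
Rounding up, n = 254.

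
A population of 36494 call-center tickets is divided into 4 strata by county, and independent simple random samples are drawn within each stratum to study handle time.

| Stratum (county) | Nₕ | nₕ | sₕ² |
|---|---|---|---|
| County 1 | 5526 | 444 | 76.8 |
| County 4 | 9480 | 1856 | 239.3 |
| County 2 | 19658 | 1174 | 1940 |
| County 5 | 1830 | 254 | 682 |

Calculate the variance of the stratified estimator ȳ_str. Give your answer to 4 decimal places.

Var(ȳ_str) = Σₕ Wₕ²(1 − fₕ)sₕ²/nₕ with Wₕ = Nₕ/N, N = 36494.
County 1: Wₕ = 0.15142215; term = 0.15142215²·(1 − 0.08034745)·76.8/444 = 0.0036473787.
County 4: Wₕ = 0.25976873; term = 0.25976873²·(1 − 0.19578059)·239.3/1856 = 0.0069970184.
County 2: Wₕ = 0.53866389; term = 0.53866389²·(1 − 0.05972123)·1940/1174 = 0.45084368.
County 5: Wₕ = 0.05014523; term = 0.05014523²·(1 − 0.13879781)·682/254 = 0.0058145355.
Sum = 0.46730261.

0.4673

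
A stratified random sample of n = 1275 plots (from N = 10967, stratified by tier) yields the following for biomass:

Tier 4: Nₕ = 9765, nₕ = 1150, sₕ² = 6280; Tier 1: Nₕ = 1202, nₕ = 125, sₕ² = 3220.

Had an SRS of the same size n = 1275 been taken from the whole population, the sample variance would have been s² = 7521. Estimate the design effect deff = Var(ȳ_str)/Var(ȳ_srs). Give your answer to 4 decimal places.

Var(ȳ_str) = Σ Wₕ²(1−fₕ)sₕ²/nₕ with Wₕ = Nₕ/10967:
  Tier 4: (9765/10967)²·(1−1150/9765)·6280/1150 = 3.8195627
  Tier 1: (1202/10967)²·(1−125/1202)·3220/125 = 0.27726199
  → Var(ȳ_str) = 4.0968247.
Var(ȳ_srs) = (1 − 1275/10967)·7521/1275 = 5.2130389.
deff = 4.0968247 / 5.2130389 = 0.7859.

0.7859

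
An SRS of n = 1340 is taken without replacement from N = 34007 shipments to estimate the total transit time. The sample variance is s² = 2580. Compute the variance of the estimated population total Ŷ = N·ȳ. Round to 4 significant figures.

2.139 × 10^9

Var(Ŷ) = N²·Var(ȳ) = N²·(1 − n/N)·s²/n.
f = 1340/34007 = 0.03940365; Var(ȳ) = 0.96059635·2580/1340 = 1.8495064.
Var(Ŷ) = 34007² · 1.8495064 = 2.1389099 × 10^9.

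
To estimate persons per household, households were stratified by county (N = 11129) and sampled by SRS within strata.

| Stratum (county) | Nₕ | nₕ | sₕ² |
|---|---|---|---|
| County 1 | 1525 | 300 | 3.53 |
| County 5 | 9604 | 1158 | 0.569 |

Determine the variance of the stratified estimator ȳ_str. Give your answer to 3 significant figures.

4.99 × 10^-4

Var(ȳ_str) = Σₕ Wₕ²(1 − fₕ)sₕ²/nₕ with Wₕ = Nₕ/N, N = 11129.
County 1: Wₕ = 0.13702938; term = 0.13702938²·(1 − 0.19672131)·3.53/300 = 1.7747905 × 10^-4.
County 5: Wₕ = 0.86297062; term = 0.86297062²·(1 − 0.12057476)·0.569/1158 = 3.2180638 × 10^-4.
Sum = 4.9928543 × 10^-4.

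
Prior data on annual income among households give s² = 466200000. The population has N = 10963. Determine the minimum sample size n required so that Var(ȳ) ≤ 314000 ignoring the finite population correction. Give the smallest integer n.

Without fpc, n₀ = s²/D = 466200000/314000 = 1484.7134.
Rounding up, n = 1485.

1485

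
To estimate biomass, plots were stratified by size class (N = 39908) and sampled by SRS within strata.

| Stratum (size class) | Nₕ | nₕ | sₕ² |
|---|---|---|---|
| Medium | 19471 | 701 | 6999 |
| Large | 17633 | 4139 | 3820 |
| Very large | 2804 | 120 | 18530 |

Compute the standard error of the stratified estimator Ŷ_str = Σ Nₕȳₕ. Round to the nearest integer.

70927

Var(Ŷ_str) = Σₕ Nₕ²(1 − fₕ)sₕ²/nₕ.
Medium: 19471²·(1 − 701/19471)·6999/701 = 3.6489718 × 10^9.
Large: 17633²·(1 − 4139/17633)·3820/4139 = 2.1960127 × 10^8.
Very large: 2804²·(1 − 120/2804)·18530/120 = 1.16213 × 10^9.
Sum = 5.0307031 × 10^9.
SE = √(5.0307031 × 10^9) = 70927.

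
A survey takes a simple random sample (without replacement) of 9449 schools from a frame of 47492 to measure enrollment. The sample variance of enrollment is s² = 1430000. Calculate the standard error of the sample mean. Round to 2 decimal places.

11.01

Under SRS without replacement, Var(ȳ) = (1 − f)·s²/n with f = n/N = 9449/47492 = 0.19895982.
Var(ȳ) = (1 − 0.19895982)·1430000/9449 = 0.80104018·151.33877 = 121.22843.
SE(ȳ) = √(121.22843) = 11.01.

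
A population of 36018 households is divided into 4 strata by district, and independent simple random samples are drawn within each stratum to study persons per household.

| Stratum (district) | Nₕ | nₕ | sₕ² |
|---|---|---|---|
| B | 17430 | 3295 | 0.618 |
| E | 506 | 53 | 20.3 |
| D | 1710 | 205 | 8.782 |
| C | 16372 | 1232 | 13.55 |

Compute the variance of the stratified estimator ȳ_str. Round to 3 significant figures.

0.00229

Var(ȳ_str) = Σₕ Wₕ²(1 − fₕ)sₕ²/nₕ with Wₕ = Nₕ/N, N = 36018.
B: Wₕ = 0.48392470; term = 0.48392470²·(1 − 0.18904188)·0.618/3295 = 3.5619438 × 10^-5.
E: Wₕ = 0.01404853; term = 0.01404853²·(1 − 0.10474308)·20.3/53 = 6.7675224 × 10^-5.
D: Wₕ = 0.04747626; term = 0.04747626²·(1 − 0.11988304)·8.782/205 = 8.4983183 × 10^-5.
C: Wₕ = 0.45455050; term = 0.45455050²·(1 − 0.07525043)·13.55/1232 = 0.0021014401.
Sum = 0.0022897179.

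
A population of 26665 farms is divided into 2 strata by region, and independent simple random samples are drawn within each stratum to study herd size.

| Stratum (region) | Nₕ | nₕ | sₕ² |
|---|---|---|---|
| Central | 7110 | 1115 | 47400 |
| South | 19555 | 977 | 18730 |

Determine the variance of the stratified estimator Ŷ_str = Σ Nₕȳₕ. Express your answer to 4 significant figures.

Var(Ŷ_str) = Σₕ Nₕ²(1 − fₕ)sₕ²/nₕ.
Central: 7110²·(1 − 1115/7110)·47400/1115 = 1.812017 × 10^9.
South: 19555²·(1 − 977/19555)·18730/977 = 6.9646612 × 10^9.
Sum = 8.7766782 × 10^9.

8.777 × 10^9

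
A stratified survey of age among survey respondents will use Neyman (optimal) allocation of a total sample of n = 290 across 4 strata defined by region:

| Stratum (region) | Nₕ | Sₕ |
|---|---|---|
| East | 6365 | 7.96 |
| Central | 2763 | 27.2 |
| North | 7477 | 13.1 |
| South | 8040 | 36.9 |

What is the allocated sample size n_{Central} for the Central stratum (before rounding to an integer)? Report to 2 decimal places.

Neyman allocation: nₕ = n·NₕSₕ / Σⱼ NⱼSⱼ.
Σ NⱼSⱼ = 6365·7.96 + 2763·27.2 + 7477·13.1 + 8040·36.9 = 520443.7.
n_{Central} = 290·2763·27.2 / 520443.7 = 41.88.

41.88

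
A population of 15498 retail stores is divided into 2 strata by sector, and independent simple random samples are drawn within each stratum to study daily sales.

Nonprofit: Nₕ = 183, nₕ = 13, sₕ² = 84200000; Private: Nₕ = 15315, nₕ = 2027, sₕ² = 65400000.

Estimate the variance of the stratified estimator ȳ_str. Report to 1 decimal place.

28175.8

Var(ȳ_str) = Σₕ Wₕ²(1 − fₕ)sₕ²/nₕ with Wₕ = Nₕ/N, N = 15498.
Nonprofit: Wₕ = 0.01180798; term = 0.01180798²·(1 − 0.07103825)·84200000/13 = 838.91399.
Private: Wₕ = 0.98819202; term = 0.98819202²·(1 − 0.13235390)·65400000/2027 = 27336.903.
Sum = 28175.817.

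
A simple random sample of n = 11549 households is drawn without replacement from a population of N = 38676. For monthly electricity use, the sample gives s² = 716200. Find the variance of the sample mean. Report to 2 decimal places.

43.50

Under SRS without replacement, Var(ȳ) = (1 − f)·s²/n with f = n/N = 11549/38676 = 0.29860896.
Var(ȳ) = (1 − 0.29860896)·716200/11549 = 0.70139104·62.014027 = 43.496083.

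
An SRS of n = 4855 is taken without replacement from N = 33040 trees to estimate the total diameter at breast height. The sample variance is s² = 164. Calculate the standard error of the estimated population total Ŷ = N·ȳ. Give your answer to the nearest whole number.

5609

Var(Ŷ) = N²·Var(ȳ) = N²·(1 − n/N)·s²/n.
f = 4855/33040 = 0.14694310; Var(ȳ) = 0.85305690·164/4855 = 0.028815928.
Var(Ŷ) = 33040² · 0.028815928 = 3.1456666 × 10^7.
SE(Ŷ) = √(3.1456666 × 10^7) = 5609.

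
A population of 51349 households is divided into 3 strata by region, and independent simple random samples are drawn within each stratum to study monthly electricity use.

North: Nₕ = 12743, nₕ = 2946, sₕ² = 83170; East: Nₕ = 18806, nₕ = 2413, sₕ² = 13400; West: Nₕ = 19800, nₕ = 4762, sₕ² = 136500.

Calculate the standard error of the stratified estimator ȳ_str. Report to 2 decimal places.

Var(ȳ_str) = Σₕ Wₕ²(1 − fₕ)sₕ²/nₕ with Wₕ = Nₕ/N, N = 51349.
North: Wₕ = 0.24816452; term = 0.24816452²·(1 − 0.23118575)·83170/2946 = 1.3367025.
East: Wₕ = 0.36623888; term = 0.36623888²·(1 − 0.12831011)·13400/2413 = 0.64928948.
West: Wₕ = 0.38559660; term = 0.38559660²·(1 − 0.24050505)·136500/4762 = 3.2369393.
Sum = 5.2229313.
SE = √(5.2229313) = 2.29.

2.29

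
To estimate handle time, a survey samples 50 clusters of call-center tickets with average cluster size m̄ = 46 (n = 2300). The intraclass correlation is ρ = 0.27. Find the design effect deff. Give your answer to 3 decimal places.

deff = 1 + (46 − 1)·0.27 = 1 + 12.15 = 13.15.

13.150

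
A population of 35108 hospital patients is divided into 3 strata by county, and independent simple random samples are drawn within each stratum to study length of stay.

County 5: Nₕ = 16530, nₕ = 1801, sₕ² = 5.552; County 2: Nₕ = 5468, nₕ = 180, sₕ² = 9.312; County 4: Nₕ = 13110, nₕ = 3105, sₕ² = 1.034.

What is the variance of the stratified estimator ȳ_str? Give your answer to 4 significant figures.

0.001858

Var(ȳ_str) = Σₕ Wₕ²(1 − fₕ)sₕ²/nₕ with Wₕ = Nₕ/N, N = 35108.
County 5: Wₕ = 0.47083286; term = 0.47083286²·(1 − 0.10895342)·5.552/1801 = 6.0893324 × 10^-4.
County 2: Wₕ = 0.15574798; term = 0.15574798²·(1 − 0.03291880)·9.312/180 = 0.0012136075.
County 4: Wₕ = 0.37341916; term = 0.37341916²·(1 − 0.23684211)·1.034/3105 = 3.5437783 × 10^-5.
Sum = 0.0018579785.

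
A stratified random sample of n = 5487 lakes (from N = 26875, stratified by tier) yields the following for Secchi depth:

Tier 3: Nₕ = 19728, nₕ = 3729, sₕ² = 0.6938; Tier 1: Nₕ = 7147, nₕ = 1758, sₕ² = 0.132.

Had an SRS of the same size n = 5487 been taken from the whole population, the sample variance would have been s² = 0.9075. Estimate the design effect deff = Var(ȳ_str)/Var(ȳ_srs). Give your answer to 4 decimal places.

Var(ȳ_str) = Σ Wₕ²(1−fₕ)sₕ²/nₕ with Wₕ = Nₕ/26875:
  Tier 3: (19728/26875)²·(1−3729/19728)·0.6938/3729 = 8.1305676 × 10^-5
  Tier 1: (7147/26875)²·(1−1758/7147)·0.132/1758 = 4.0039632 × 10^-6
  → Var(ȳ_str) = 8.5309639 × 10^-5.
Var(ȳ_srs) = (1 − 5487/26875)·0.9075/5487 = 1.3162348 × 10^-4.
deff = (8.5309639 × 10^-5) / (1.3162348 × 10^-4) = 0.6481.

0.6481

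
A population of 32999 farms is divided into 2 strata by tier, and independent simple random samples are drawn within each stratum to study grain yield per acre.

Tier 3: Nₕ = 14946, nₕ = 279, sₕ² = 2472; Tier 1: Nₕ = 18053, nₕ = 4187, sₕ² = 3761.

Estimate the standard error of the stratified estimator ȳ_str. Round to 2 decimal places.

1.41

Var(ȳ_str) = Σₕ Wₕ²(1 − fₕ)sₕ²/nₕ with Wₕ = Nₕ/N, N = 32999.
Tier 3: Wₕ = 0.45292282; term = 0.45292282²·(1 − 0.01866720)·2472/279 = 1.7836473.
Tier 1: Wₕ = 0.54707718; term = 0.54707718²·(1 − 0.23192821)·3761/4187 = 0.20649017.
Sum = 1.9901375.
SE = √(1.9901375) = 1.41.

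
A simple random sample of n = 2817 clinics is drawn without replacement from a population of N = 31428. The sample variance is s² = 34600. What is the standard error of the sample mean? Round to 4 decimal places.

Under SRS without replacement, Var(ȳ) = (1 − f)·s²/n with f = n/N = 2817/31428 = 0.08963345.
Var(ȳ) = (1 − 0.08963345)·34600/2817 = 0.91036655·12.28257 = 11.181641.
SE(ȳ) = √(11.181641) = 3.3439.

3.3439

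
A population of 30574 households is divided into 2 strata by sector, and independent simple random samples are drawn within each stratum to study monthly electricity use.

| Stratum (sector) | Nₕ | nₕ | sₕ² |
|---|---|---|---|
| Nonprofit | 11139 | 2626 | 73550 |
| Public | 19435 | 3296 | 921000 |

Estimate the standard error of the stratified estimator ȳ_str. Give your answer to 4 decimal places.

9.8287

Var(ȳ_str) = Σₕ Wₕ²(1 − fₕ)sₕ²/nₕ with Wₕ = Nₕ/N, N = 30574.
Nonprofit: Wₕ = 0.36432917; term = 0.36432917²·(1 − 0.23574827)·73550/2626 = 2.8412685.
Public: Wₕ = 0.63567083; term = 0.63567083²·(1 − 0.16959094)·921000/3296 = 93.762477.
Sum = 96.603746.
SE = √(96.603746) = 9.8287.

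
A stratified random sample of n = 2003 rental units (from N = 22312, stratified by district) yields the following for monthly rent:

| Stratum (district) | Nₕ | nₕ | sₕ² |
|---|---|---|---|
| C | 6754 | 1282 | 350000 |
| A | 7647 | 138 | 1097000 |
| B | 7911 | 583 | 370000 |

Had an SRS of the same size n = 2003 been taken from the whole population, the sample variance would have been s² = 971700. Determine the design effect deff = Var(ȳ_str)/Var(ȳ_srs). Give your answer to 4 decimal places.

Var(ȳ_str) = Σ Wₕ²(1−fₕ)sₕ²/nₕ with Wₕ = Nₕ/22312:
  C: (6754/22312)²·(1−1282/6754)·350000/1282 = 20.267966
  A: (7647/22312)²·(1−138/7647)·1097000/138 = 916.90372
  B: (7911/22312)²·(1−583/7911)·370000/583 = 73.904862
  → Var(ȳ_str) = 1011.0765.
Var(ȳ_srs) = (1 − 2003/22312)·971700/2003 = 441.57176.
deff = 1011.0765 / 441.57176 = 2.2897.

2.2897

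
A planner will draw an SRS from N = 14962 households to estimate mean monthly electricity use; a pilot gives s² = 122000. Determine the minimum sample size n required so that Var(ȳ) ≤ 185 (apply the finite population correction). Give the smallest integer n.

632

Without fpc, n₀ = s²/D = 122000/185 = 659.4595.
With fpc, (1 − n/N)·s²/n ≤ D requires n ≥ n₀/(1 + n₀/N) = 659.4595/(1 + 659.4595/14962) = 631.6204.
Rounding up, n = 632.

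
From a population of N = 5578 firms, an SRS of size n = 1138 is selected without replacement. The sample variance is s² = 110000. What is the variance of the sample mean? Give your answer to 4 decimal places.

Under SRS without replacement, Var(ȳ) = (1 − f)·s²/n with f = n/N = 1138/5578 = 0.20401578.
Var(ȳ) = (1 − 0.20401578)·110000/1138 = 0.79598422·96.660808 = 76.940479.

76.9405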